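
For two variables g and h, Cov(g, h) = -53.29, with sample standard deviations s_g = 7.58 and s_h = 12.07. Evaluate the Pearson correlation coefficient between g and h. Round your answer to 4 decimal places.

-0.5825

r = Cov(g,h) / (s_g · s_h) = -53.29 / (7.58 × 12.07)
  = -53.29 / 91.4906 ≈ -0.5825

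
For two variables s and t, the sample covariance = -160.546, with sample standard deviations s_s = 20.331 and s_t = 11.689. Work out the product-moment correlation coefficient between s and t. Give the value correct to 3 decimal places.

r = Cov(s,t) / (s_s · s_t) = -160.546 / (20.331 × 11.689)
  = -160.546 / 237.6491 ≈ -0.676

-0.676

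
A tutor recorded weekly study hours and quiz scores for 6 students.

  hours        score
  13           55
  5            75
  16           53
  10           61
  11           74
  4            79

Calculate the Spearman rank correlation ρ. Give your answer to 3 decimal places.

-0.943

Rank hours: 5, 2, 6, 3, 4, 1
Rank score: 2, 5, 1, 3, 4, 6
d = rank(hours) − rank(score): 3, -3, 5, 0, 0, -5; Σd² = 68
ρ = 1 − 6Σd² / [n(n²−1)] = 1 − 6×68 / (6×35) = 1 − 408/210 ≈ -0.943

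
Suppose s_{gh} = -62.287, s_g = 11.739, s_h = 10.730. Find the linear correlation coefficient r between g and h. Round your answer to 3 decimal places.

-0.495

r = Cov(g,h) / (s_g · s_h) = -62.287 / (11.739 × 10.730)
  = -62.287 / 125.9595 ≈ -0.495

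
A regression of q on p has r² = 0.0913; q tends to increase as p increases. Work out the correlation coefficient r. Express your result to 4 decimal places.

|r| = √0.0913 = 0.3022
The association is positive, so r = 0.3022.

0.3022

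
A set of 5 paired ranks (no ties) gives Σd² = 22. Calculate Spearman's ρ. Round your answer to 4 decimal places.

-0.1000

ρ = 1 − 6Σd² / [n(n²−1)] = 1 − 6×22 / (5×24)
  = 1 − 132/120 = 1 − 1.10000 ≈ -0.1000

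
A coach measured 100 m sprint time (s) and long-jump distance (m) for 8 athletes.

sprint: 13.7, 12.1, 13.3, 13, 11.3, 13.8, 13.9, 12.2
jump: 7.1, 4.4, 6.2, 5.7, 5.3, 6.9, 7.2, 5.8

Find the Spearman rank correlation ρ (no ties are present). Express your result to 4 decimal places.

Rank sprint: 6, 2, 5, 4, 1, 7, 8, 3
Rank jump: 7, 1, 5, 3, 2, 6, 8, 4
d = rank(sprint) − rank(jump): -1, 1, 0, 1, -1, 1, 0, -1; Σd² = 6
ρ = 1 − 6Σd² / [n(n²−1)] = 1 − 6×6 / (8×63) = 1 − 36/504 ≈ 0.9286

0.9286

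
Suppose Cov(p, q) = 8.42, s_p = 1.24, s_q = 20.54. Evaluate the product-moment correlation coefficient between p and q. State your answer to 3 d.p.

r = Cov(p,q) / (s_p · s_q) = 8.42 / (1.24 × 20.54)
  = 8.42 / 25.4696 ≈ 0.331

0.331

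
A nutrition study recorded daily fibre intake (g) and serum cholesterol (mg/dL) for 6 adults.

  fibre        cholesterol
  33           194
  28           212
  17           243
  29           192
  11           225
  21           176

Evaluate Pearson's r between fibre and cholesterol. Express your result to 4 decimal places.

-0.5555

n = 6, Σx = 139, Σy = 1242, Σx² = 3565, Σy² = 260094, Σxy = 28208
nΣxy − ΣxΣy = 169248 − 172638 = -3390
nΣx² − (Σx)² = 21390 − 19321 = 2069; nΣy² − (Σy)² = 1560564 − 1542564 = 18000
r = -3390 / √(2069 × 18000) = -3390 / 6102.6224 ≈ -0.5555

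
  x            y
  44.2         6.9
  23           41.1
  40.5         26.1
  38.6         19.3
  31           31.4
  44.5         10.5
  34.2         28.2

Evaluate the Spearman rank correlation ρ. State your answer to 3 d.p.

Rank x: 6, 1, 5, 4, 2, 7, 3
Rank y: 1, 7, 4, 3, 6, 2, 5
d = rank(x) − rank(y): 5, -6, 1, 1, -4, 5, -2; Σd² = 108
ρ = 1 − 6Σd² / [n(n²−1)] = 1 − 6×108 / (7×48) = 1 − 648/336 ≈ -0.929

-0.929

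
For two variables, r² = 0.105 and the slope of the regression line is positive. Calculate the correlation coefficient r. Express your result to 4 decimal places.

0.3240

|r| = √0.105 = 0.3240
The association is positive, so r = 0.3240.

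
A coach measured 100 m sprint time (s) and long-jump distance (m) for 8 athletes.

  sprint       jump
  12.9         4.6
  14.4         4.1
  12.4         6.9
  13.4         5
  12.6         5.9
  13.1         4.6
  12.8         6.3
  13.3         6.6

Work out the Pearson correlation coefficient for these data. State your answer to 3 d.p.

-0.653

n = 8, Σx = 104.9, Σy = 44, Σx² = 1378.19, Σy² = 249.8, Σxy = 573.96
nΣxy − ΣxΣy = 4591.68 − 4615.6 = -23.92
nΣx² − (Σx)² = 11025.52 − 11004.01 = 21.51; nΣy² − (Σy)² = 1998.4 − 1936 = 62.4
r = -23.92 / √(21.51 × 62.4) = -23.92 / 36.6364 ≈ -0.653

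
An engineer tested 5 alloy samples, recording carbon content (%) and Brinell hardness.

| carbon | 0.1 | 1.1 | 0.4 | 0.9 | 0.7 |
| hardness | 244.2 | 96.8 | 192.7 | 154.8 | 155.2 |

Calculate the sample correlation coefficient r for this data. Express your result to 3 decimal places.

-0.972

n = 5, Σx = 3.2, Σy = 843.7, Σx² = 2.68, Σy² = 154187.25, Σxy = 455.94
nΣxy − ΣxΣy = 2279.7 − 2699.84 = -420.14
nΣx² − (Σx)² = 13.4 − 10.24 = 3.16; nΣy² − (Σy)² = 770936.25 − 711829.69 = 59106.56
r = -420.14 / √(3.16 × 59106.56) = -420.14 / 432.1767 ≈ -0.972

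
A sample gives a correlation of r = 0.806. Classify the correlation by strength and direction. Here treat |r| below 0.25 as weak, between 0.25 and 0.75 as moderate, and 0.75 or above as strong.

strong positive

r = 0.806 > 0 so the relationship is positive.
|r| = 0.806, which falls in the strong range.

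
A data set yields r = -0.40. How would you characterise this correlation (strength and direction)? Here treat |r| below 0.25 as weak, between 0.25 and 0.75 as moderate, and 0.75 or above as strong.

r = -0.40 < 0 so the relationship is negative.
|r| = 0.40, which falls in the moderate range.

moderate negative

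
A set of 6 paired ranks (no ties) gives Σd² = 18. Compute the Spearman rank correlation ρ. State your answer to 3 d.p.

0.486

ρ = 1 − 6Σd² / [n(n²−1)] = 1 − 6×18 / (6×35)
  = 1 − 108/210 = 1 − 0.5143 ≈ 0.486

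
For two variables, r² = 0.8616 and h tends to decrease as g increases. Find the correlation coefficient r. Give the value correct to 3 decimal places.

-0.928

|r| = √0.8616 = 0.928
The association is negative, so r = −0.928.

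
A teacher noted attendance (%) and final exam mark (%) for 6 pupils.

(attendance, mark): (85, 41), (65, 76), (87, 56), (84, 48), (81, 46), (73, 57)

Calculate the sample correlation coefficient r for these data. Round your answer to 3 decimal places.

n = 6, Σx = 475, Σy = 324, Σx² = 37965, Σy² = 18262, Σxy = 25216
nΣxy − ΣxΣy = 151296 − 153900 = -2604
nΣx² − (Σx)² = 227790 − 225625 = 2165; nΣy² − (Σy)² = 109572 − 104976 = 4596
r = -2604 / √(2165 × 4596) = -2604 / 3154.4160 ≈ -0.826

-0.826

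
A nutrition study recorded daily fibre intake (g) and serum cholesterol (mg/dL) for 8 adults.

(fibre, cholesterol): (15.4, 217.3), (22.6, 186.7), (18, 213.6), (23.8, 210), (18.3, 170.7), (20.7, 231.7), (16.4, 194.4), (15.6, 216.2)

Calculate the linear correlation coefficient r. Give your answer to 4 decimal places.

n = 8, Σx = 150.8, Σy = 1640.6, Σx² = 2914.06, Σy² = 339158.32, Σxy = 30889.52
nΣxy − ΣxΣy = 247116.16 − 247402.48 = -286.32
nΣx² − (Σx)² = 23312.48 − 22740.64 = 571.84; nΣy² − (Σy)² = 2713266.56 − 2691568.36 = 21698.2
r = -286.32 / √(571.84 × 21698.2) = -286.32 / 3522.4847 ≈ -0.0813

-0.0813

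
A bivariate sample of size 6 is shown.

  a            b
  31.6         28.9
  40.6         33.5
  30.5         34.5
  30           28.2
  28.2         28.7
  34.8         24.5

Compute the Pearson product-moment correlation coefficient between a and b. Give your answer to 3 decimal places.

0.217

n = 6, Σa = 195.7, Σb = 178.3, Σa² = 6483.45, Σb² = 5366.89, Σab = 5833.53
nΣab − ΣaΣb = 35001.18 − 34893.31 = 107.87
nΣa² − (Σa)² = 38900.7 − 38298.49 = 602.21; nΣb² − (Σb)² = 32201.34 − 31790.89 = 410.45
r = 107.87 / √(602.21 × 410.45) = 107.87 / 497.1691 ≈ 0.217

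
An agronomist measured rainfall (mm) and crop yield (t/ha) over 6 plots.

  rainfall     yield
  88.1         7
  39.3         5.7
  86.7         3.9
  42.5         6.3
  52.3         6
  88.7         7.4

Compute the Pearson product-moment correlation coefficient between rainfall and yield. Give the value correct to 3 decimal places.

0.077

n = 6, Σx = 397.6, Σy = 36.3, Σx² = 29232.22, Σy² = 227.15, Σxy = 2416.77
nΣxy − ΣxΣy = 14500.62 − 14432.88 = 67.74
nΣx² − (Σx)² = 175393.32 − 158085.76 = 17307.56; nΣy² − (Σy)² = 1362.9 − 1317.69 = 45.21
r = 67.74 / √(17307.56 × 45.21) = 67.74 / 884.5760 ≈ 0.077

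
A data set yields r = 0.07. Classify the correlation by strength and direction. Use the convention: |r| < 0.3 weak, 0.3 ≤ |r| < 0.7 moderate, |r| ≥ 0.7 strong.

weak positive

r = 0.07 > 0 so the relationship is positive.
|r| = 0.07, which falls in the weak range.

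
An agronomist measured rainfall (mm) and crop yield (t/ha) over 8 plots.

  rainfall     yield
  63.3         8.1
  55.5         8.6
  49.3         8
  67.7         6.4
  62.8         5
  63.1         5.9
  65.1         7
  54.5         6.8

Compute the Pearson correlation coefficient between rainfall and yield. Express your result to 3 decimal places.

-0.498

n = 8, Σx = 481.3, Σy = 55.8, Σx² = 29234.63, Σy² = 399.58, Σxy = 3330.3
nΣxy − ΣxΣy = 26642.4 − 26856.54 = -214.14
nΣx² − (Σx)² = 233877.04 − 231649.69 = 2227.35; nΣy² − (Σy)² = 3196.64 − 3113.64 = 83
r = -214.14 / √(2227.35 × 83) = -214.14 / 429.9652 ≈ -0.498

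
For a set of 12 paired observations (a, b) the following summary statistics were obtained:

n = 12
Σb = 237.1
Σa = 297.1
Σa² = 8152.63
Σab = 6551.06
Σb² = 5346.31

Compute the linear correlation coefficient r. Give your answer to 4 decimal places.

r = (nΣab − ΣaΣb) / √[(nΣa² − (Σa)²)(nΣb² − (Σb)²)]
Numerator: 12×6551.06 − 297.1×237.1 = 8170.31
Denominator: √[(97831.56 − 88268.41)(64155.72 − 56216.41)] = √[9563.15 × 7939.31] = 8713.4845
r = 8170.31 / 8713.4845 ≈ 0.9377

0.9377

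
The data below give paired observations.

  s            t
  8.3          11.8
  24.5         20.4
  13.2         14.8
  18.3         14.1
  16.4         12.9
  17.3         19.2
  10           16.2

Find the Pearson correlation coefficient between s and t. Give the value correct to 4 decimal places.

0.6579

n = 7, Σs = 108, Σt = 109.4, Σs² = 1846.52, Σt² = 1770.74, Σst = 1756.85
nΣst − ΣsΣt = 12297.95 − 11815.2 = 482.75
nΣs² − (Σs)² = 12925.64 − 11664 = 1261.64; nΣt² − (Σt)² = 12395.18 − 11968.36 = 426.82
r = 482.75 / √(1261.64 × 426.82) = 482.75 / 733.8209 ≈ 0.6579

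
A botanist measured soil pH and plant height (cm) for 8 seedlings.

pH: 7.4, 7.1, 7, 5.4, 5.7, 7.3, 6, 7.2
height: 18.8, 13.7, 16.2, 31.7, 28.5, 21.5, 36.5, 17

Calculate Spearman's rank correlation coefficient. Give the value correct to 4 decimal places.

-0.5000

Rank pH: 8, 5, 4, 1, 2, 7, 3, 6
Rank height: 4, 1, 2, 7, 6, 5, 8, 3
d = rank(pH) − rank(height): 4, 4, 2, -6, -4, 2, -5, 3; Σd² = 126
ρ = 1 − 6Σd² / [n(n²−1)] = 1 − 6×126 / (8×63) = 1 − 756/504 ≈ -0.5000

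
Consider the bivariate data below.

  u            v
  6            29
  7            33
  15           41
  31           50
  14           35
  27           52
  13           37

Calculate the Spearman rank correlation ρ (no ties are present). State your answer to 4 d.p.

0.9286

Rank u: 1, 2, 5, 7, 4, 6, 3
Rank v: 1, 2, 5, 6, 3, 7, 4
d = rank(u) − rank(v): 0, 0, 0, 1, 1, -1, -1; Σd² = 4
ρ = 1 − 6Σd² / [n(n²−1)] = 1 − 6×4 / (7×48) = 1 − 24/336 ≈ 0.9286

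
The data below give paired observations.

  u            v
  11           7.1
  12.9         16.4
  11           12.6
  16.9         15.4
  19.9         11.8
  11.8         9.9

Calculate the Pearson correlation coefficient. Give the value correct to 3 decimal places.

0.339

n = 6, Σu = 83.5, Σv = 73.2, Σu² = 1229.27, Σv² = 952.54, Σuv = 1040.16
nΣuv − ΣuΣv = 6240.96 − 6112.2 = 128.76
nΣu² − (Σu)² = 7375.62 − 6972.25 = 403.37; nΣv² − (Σv)² = 5715.24 − 5358.24 = 357
r = 128.76 / √(403.37 × 357) = 128.76 / 379.4774 ≈ 0.339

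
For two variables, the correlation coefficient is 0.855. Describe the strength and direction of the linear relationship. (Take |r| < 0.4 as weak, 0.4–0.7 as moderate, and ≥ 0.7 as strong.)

r = 0.855 > 0 so the relationship is positive.
|r| = 0.855, which falls in the strong range.

strong positive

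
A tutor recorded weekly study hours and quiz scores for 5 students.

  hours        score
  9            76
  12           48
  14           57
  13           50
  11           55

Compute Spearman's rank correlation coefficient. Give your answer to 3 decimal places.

Rank hours: 1, 3, 5, 4, 2
Rank score: 5, 1, 4, 2, 3
d = rank(hours) − rank(score): -4, 2, 1, 2, -1; Σd² = 26
ρ = 1 − 6Σd² / [n(n²−1)] = 1 − 6×26 / (5×24) = 1 − 156/120 ≈ -0.300

-0.300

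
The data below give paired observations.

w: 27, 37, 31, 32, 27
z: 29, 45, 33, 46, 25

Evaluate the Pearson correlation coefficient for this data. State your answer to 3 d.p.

0.863

n = 5, Σw = 154, Σz = 178, Σw² = 4812, Σz² = 6696, Σwz = 5618
nΣwz − ΣwΣz = 28090 − 27412 = 678
nΣw² − (Σw)² = 24060 − 23716 = 344; nΣz² − (Σz)² = 33480 − 31684 = 1796
r = 678 / √(344 × 1796) = 678 / 786.0178 ≈ 0.863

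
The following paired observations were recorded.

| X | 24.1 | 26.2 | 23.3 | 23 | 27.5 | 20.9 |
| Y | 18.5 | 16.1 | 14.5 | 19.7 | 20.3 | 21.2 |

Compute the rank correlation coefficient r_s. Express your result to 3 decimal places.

-0.257

Rank X: 4, 5, 3, 2, 6, 1
Rank Y: 3, 2, 1, 4, 5, 6
d = rank(X) − rank(Y): 1, 3, 2, -2, 1, -5; Σd² = 44
ρ = 1 − 6Σd² / [n(n²−1)] = 1 − 6×44 / (6×35) = 1 − 264/210 ≈ -0.257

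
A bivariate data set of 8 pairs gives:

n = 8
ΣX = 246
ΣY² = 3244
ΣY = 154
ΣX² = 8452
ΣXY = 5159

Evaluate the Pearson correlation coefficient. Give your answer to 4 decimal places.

0.8503

r = (nΣXY − ΣXΣY) / √[(nΣX² − (ΣX)²)(nΣY² − (ΣY)²)]
Numerator: 8×5159 − 246×154 = 3388
Denominator: √[(67616 − 60516)(25952 − 23716)] = √[7100 × 2236] = 3984.4197
r = 3388 / 3984.4197 ≈ 0.8503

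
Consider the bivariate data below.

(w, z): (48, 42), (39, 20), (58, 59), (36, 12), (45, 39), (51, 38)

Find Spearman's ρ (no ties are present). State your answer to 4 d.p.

Rank w: 4, 2, 6, 1, 3, 5
Rank z: 5, 2, 6, 1, 4, 3
d = rank(w) − rank(z): -1, 0, 0, 0, -1, 2; Σd² = 6
ρ = 1 − 6Σd² / [n(n²−1)] = 1 − 6×6 / (6×35) = 1 − 36/210 ≈ 0.8286

0.8286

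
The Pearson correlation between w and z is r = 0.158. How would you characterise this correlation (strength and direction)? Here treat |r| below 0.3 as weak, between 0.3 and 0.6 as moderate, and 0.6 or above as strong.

r = 0.158 > 0 so the relationship is positive.
|r| = 0.158, which falls in the weak range.

weak positive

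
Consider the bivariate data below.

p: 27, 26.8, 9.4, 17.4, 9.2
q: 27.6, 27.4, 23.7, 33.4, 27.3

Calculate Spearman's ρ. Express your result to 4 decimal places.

0.6000

Rank p: 5, 4, 2, 3, 1
Rank q: 4, 3, 1, 5, 2
d = rank(p) − rank(q): 1, 1, 1, -2, -1; Σd² = 8
ρ = 1 − 6Σd² / [n(n²−1)] = 1 − 6×8 / (5×24) = 1 − 48/120 ≈ 0.6000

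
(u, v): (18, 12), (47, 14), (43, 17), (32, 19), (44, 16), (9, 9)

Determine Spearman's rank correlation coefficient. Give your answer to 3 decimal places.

Rank u: 2, 6, 4, 3, 5, 1
Rank v: 2, 3, 5, 6, 4, 1
d = rank(u) − rank(v): 0, 3, -1, -3, 1, 0; Σd² = 20
ρ = 1 − 6Σd² / [n(n²−1)] = 1 − 6×20 / (6×35) = 1 − 120/210 ≈ 0.429

0.429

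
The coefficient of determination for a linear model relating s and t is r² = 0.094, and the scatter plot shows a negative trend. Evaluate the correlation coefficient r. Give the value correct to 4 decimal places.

|r| = √0.094 = 0.3066
The association is negative, so r = −0.3066.

-0.3066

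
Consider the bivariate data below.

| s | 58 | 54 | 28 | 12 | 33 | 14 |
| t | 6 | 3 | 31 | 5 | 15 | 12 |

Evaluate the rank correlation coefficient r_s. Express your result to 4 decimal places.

Rank s: 6, 5, 3, 1, 4, 2
Rank t: 3, 1, 6, 2, 5, 4
d = rank(s) − rank(t): 3, 4, -3, -1, -1, -2; Σd² = 40
ρ = 1 − 6Σd² / [n(n²−1)] = 1 − 6×40 / (6×35) = 1 − 240/210 ≈ -0.1429

-0.1429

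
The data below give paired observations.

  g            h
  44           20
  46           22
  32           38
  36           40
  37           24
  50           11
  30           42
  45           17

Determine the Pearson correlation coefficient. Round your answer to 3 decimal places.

-0.929

n = 8, Σg = 320, Σh = 214, Σg² = 13166, Σh² = 6678, Σgh = 8011
nΣgh − ΣgΣh = 64088 − 68480 = -4392
nΣg² − (Σg)² = 105328 − 102400 = 2928; nΣh² − (Σh)² = 53424 − 45796 = 7628
r = -4392 / √(2928 × 7628) = -4392 / 4725.9691 ≈ -0.929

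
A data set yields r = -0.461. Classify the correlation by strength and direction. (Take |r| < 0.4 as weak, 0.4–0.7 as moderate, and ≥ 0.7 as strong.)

r = -0.461 < 0 so the relationship is negative.
|r| = 0.461, which falls in the moderate range.

moderate negative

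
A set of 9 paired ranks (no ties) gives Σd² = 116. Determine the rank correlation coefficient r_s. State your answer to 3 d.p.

ρ = 1 − 6Σd² / [n(n²−1)] = 1 − 6×116 / (9×80)
  = 1 − 696/720 = 1 − 0.9667 ≈ 0.033

0.033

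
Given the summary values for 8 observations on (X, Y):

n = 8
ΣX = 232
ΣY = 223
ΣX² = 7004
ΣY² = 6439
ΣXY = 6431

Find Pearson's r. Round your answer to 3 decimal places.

-0.145

r = (nΣXY − ΣXΣY) / √[(nΣX² − (ΣX)²)(nΣY² − (ΣY)²)]
Numerator: 8×6431 − 232×223 = -288
Denominator: √[(56032 − 53824)(51512 − 49729)] = √[2208 × 1783] = 1984.1532
r = -288 / 1984.1532 ≈ -0.145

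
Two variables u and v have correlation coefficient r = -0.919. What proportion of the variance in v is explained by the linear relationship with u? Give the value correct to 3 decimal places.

r² = (-0.919)² = 0.845

0.845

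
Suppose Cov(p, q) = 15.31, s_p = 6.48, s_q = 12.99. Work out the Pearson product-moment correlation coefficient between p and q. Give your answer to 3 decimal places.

0.182

r = Cov(p,q) / (s_p · s_q) = 15.31 / (6.48 × 12.99)
  = 15.31 / 84.1752 ≈ 0.182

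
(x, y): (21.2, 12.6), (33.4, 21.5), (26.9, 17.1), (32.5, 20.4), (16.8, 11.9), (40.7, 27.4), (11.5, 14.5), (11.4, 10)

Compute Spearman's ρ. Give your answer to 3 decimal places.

Rank x: 4, 7, 5, 6, 3, 8, 2, 1
Rank y: 3, 7, 5, 6, 2, 8, 4, 1
d = rank(x) − rank(y): 1, 0, 0, 0, 1, 0, -2, 0; Σd² = 6
ρ = 1 − 6Σd² / [n(n²−1)] = 1 − 6×6 / (8×63) = 1 − 36/504 ≈ 0.929

0.929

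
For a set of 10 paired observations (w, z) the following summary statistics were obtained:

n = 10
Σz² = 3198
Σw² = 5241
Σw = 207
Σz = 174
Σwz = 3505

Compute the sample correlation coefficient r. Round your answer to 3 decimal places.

-0.240

r = (nΣwz − ΣwΣz) / √[(nΣw² − (Σw)²)(nΣz² − (Σz)²)]
Numerator: 10×3505 − 207×174 = -968
Denominator: √[(52410 − 42849)(31980 − 30276)] = √[9561 × 1704] = 4036.3280
r = -968 / 4036.3280 ≈ -0.240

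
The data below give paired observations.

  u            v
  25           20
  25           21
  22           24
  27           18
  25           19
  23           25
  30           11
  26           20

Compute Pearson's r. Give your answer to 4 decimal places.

-0.9614

n = 8, Σu = 203, Σv = 158, Σu² = 5193, Σv² = 3248, Σuv = 3939
nΣuv − ΣuΣv = 31512 − 32074 = -562
nΣu² − (Σu)² = 41544 − 41209 = 335; nΣv² − (Σv)² = 25984 − 24964 = 1020
r = -562 / √(335 × 1020) = -562 / 584.5511 ≈ -0.9614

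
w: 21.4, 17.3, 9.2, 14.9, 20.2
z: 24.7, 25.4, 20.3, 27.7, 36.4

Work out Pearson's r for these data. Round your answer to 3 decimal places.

0.607

n = 5, Σw = 83, Σz = 134.5, Σw² = 1471.94, Σz² = 3759.59, Σwz = 2302.77
nΣwz − ΣwΣz = 11513.85 − 11163.5 = 350.35
nΣw² − (Σw)² = 7359.7 − 6889 = 470.7; nΣz² − (Σz)² = 18797.95 − 18090.25 = 707.7
r = 350.35 / √(470.7 × 707.7) = 350.35 / 577.1606 ≈ 0.607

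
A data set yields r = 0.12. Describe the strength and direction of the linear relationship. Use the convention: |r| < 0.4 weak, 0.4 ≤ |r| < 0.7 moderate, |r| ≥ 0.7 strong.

weak positive

r = 0.12 > 0 so the relationship is positive.
|r| = 0.12, which falls in the weak range.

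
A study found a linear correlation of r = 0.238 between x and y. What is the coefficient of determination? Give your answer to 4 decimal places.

r² = (0.238)² = 0.0566

0.0566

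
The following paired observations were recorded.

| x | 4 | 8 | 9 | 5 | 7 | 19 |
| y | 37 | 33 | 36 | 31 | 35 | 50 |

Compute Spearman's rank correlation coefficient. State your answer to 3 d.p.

Rank x: 1, 4, 5, 2, 3, 6
Rank y: 5, 2, 4, 1, 3, 6
d = rank(x) − rank(y): -4, 2, 1, 1, 0, 0; Σd² = 22
ρ = 1 − 6Σd² / [n(n²−1)] = 1 − 6×22 / (6×35) = 1 − 132/210 ≈ 0.371

0.371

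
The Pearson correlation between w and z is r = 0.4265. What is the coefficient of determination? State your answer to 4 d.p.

0.1819

r² = (0.4265)² = 0.1819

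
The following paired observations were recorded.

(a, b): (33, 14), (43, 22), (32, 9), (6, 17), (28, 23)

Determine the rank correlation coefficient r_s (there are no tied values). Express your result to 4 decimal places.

-0.1000

Rank a: 4, 5, 3, 1, 2
Rank b: 2, 4, 1, 3, 5
d = rank(a) − rank(b): 2, 1, 2, -2, -3; Σd² = 22
ρ = 1 − 6Σd² / [n(n²−1)] = 1 − 6×22 / (5×24) = 1 − 132/120 ≈ -0.1000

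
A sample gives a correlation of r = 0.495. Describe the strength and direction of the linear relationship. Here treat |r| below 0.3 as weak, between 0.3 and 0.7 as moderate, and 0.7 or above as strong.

r = 0.495 > 0 so the relationship is positive.
|r| = 0.495, which falls in the moderate range.

moderate positive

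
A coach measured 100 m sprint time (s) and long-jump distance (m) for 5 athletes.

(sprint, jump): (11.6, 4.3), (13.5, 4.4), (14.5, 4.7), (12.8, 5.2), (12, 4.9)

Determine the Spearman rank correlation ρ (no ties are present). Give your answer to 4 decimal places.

0.2000

Rank sprint: 1, 4, 5, 3, 2
Rank jump: 1, 2, 3, 5, 4
d = rank(sprint) − rank(jump): 0, 2, 2, -2, -2; Σd² = 16
ρ = 1 − 6Σd² / [n(n²−1)] = 1 − 6×16 / (5×24) = 1 − 96/120 ≈ 0.2000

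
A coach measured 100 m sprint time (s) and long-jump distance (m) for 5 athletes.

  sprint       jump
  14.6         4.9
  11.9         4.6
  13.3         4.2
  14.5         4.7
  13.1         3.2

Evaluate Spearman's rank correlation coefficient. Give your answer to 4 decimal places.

Rank sprint: 5, 1, 3, 4, 2
Rank jump: 5, 3, 2, 4, 1
d = rank(sprint) − rank(jump): 0, -2, 1, 0, 1; Σd² = 6
ρ = 1 − 6Σd² / [n(n²−1)] = 1 − 6×6 / (5×24) = 1 − 36/120 ≈ 0.7000

0.7000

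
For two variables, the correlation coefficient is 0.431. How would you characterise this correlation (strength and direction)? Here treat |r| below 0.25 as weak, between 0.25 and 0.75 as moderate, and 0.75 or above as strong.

moderate positive

r = 0.431 > 0 so the relationship is positive.
|r| = 0.431, which falls in the moderate range.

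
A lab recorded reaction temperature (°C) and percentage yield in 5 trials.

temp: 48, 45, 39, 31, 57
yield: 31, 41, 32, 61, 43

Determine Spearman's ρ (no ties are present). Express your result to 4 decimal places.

-0.3000

Rank temp: 4, 3, 2, 1, 5
Rank yield: 1, 3, 2, 5, 4
d = rank(temp) − rank(yield): 3, 0, 0, -4, 1; Σd² = 26
ρ = 1 − 6Σd² / [n(n²−1)] = 1 − 6×26 / (5×24) = 1 − 156/120 ≈ -0.3000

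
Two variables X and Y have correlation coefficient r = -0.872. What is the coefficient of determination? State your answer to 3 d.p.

0.760

r² = (-0.872)² = 0.760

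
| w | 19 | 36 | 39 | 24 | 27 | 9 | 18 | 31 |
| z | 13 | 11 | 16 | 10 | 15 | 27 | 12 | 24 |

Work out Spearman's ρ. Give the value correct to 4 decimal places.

Rank w: 3, 7, 8, 4, 5, 1, 2, 6
Rank z: 4, 2, 6, 1, 5, 8, 3, 7
d = rank(w) − rank(z): -1, 5, 2, 3, 0, -7, -1, -1; Σd² = 90
ρ = 1 − 6Σd² / [n(n²−1)] = 1 − 6×90 / (8×63) = 1 − 540/504 ≈ -0.0714

-0.0714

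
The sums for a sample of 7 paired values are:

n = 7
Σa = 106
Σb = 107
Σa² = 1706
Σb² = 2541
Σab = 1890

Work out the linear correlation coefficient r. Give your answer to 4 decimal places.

0.8925

r = (nΣab − ΣaΣb) / √[(nΣa² − (Σa)²)(nΣb² − (Σb)²)]
Numerator: 7×1890 − 106×107 = 1888
Denominator: √[(11942 − 11236)(17787 − 11449)] = √[706 × 6338] = 2115.3317
r = 1888 / 2115.3317 ≈ 0.8925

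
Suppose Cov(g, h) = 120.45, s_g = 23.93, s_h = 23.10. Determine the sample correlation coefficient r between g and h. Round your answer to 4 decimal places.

r = Cov(g,h) / (s_g · s_h) = 120.45 / (23.93 × 23.10)
  = 120.45 / 552.7830 ≈ 0.2179

0.2179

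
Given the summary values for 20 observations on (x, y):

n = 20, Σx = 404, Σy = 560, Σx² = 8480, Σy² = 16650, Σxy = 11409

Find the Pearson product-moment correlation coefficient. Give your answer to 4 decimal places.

0.1743

r = (nΣxy − ΣxΣy) / √[(nΣx² − (Σx)²)(nΣy² − (Σy)²)]
Numerator: 20×11409 − 404×560 = 1940
Denominator: √[(169600 − 163216)(333000 − 313600)] = √[6384 × 19400] = 11128.7735
r = 1940 / 11128.7735 ≈ 0.1743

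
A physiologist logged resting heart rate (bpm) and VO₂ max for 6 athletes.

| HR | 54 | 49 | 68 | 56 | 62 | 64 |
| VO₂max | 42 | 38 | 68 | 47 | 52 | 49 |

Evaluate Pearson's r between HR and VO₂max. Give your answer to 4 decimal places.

n = 6, Σx = 353, Σy = 296, Σx² = 21017, Σy² = 15146, Σxy = 17746
nΣxy − ΣxΣy = 106476 − 104488 = 1988
nΣx² − (Σx)² = 126102 − 124609 = 1493; nΣy² − (Σy)² = 90876 − 87616 = 3260
r = 1988 / √(1493 × 3260) = 1988 / 2206.1686 ≈ 0.9011

0.9011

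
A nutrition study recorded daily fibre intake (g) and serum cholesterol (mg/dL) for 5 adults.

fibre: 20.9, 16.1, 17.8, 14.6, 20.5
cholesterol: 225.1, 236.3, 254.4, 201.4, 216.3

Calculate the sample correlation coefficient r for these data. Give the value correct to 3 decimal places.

n = 5, Σx = 89.9, Σy = 1133.5, Σx² = 1646.27, Σy² = 258574.71, Σxy = 20411.93
nΣxy − ΣxΣy = 102059.65 − 101901.65 = 158
nΣx² − (Σx)² = 8231.35 − 8082.01 = 149.34; nΣy² − (Σy)² = 1292873.55 − 1284822.25 = 8051.3
r = 158 / √(149.34 × 8051.3) = 158 / 1096.5314 ≈ 0.144

0.144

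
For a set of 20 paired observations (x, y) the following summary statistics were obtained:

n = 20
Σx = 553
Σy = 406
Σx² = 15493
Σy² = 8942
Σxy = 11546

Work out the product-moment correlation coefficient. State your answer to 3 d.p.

0.850

r = (nΣxy − ΣxΣy) / √[(nΣx² − (Σx)²)(nΣy² − (Σy)²)]
Numerator: 20×11546 − 553×406 = 6402
Denominator: √[(309860 − 305809)(178840 − 164836)] = √[4051 × 14004] = 7531.9456
r = 6402 / 7531.9456 ≈ 0.850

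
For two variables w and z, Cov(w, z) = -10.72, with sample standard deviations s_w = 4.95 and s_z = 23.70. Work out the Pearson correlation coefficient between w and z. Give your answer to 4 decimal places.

-0.0914

r = Cov(w,z) / (s_w · s_z) = -10.72 / (4.95 × 23.70)
  = -10.72 / 117.3150 ≈ -0.0914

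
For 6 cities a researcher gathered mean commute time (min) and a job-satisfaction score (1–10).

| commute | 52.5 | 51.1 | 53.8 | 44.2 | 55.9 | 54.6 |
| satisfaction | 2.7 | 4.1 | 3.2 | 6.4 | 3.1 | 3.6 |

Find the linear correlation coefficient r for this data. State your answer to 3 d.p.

n = 6, Σx = 312.1, Σy = 23.1, Σx² = 16321.51, Σy² = 97.87, Σxy = 1176.15
nΣxy − ΣxΣy = 7056.9 − 7209.51 = -152.61
nΣx² − (Σx)² = 97929.06 − 97406.41 = 522.65; nΣy² − (Σy)² = 587.22 − 533.61 = 53.61
r = -152.61 / √(522.65 × 53.61) = -152.61 / 167.3896 ≈ -0.912

-0.912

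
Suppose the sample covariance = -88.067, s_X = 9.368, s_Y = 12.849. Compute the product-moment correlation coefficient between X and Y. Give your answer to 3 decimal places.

r = Cov(X,Y) / (s_X · s_Y) = -88.067 / (9.368 × 12.849)
  = -88.067 / 120.3694 ≈ -0.732

-0.732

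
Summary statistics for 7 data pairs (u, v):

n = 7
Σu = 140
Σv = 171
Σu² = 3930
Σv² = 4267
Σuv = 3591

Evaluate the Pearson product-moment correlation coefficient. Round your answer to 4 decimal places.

0.5371

r = (nΣuv − ΣuΣv) / √[(nΣu² − (Σu)²)(nΣv² − (Σv)²)]
Numerator: 7×3591 − 140×171 = 1197
Denominator: √[(27510 − 19600)(29869 − 29241)] = √[7910 × 628] = 2228.7844
r = 1197 / 2228.7844 ≈ 0.5371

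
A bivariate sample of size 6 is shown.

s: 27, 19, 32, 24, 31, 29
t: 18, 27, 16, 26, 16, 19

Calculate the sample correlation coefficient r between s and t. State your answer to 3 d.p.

-0.936

n = 6, Σs = 162, Σt = 122, Σs² = 4492, Σt² = 2602, Σst = 3182
nΣst − ΣsΣt = 19092 − 19764 = -672
nΣs² − (Σs)² = 26952 − 26244 = 708; nΣt² − (Σt)² = 15612 − 14884 = 728
r = -672 / √(708 × 728) = -672 / 717.9304 ≈ -0.936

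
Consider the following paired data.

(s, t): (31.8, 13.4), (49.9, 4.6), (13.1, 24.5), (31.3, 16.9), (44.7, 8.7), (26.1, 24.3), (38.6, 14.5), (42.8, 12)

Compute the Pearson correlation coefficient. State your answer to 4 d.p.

-0.9294

n = 8, Σs = 278.3, Σt = 118.9, Σs² = 10653.65, Σt² = 2107.01, Σst = 3602
nΣst − ΣsΣt = 28816 − 33089.87 = -4273.87
nΣs² − (Σs)² = 85229.2 − 77450.89 = 7778.31; nΣt² − (Σt)² = 16856.08 − 14137.21 = 2718.87
r = -4273.87 / √(7778.31 × 2718.87) = -4273.87 / 4598.7187 ≈ -0.9294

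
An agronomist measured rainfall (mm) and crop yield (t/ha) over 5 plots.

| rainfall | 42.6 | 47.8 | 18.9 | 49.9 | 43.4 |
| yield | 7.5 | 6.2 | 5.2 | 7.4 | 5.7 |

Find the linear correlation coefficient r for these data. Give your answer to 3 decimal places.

n = 5, Σx = 202.6, Σy = 32, Σx² = 8830.38, Σy² = 208.98, Σxy = 1330.78
nΣxy − ΣxΣy = 6653.9 − 6483.2 = 170.7
nΣx² − (Σx)² = 44151.9 − 41046.76 = 3105.14; nΣy² − (Σy)² = 1044.9 − 1024 = 20.9
r = 170.7 / √(3105.14 × 20.9) = 170.7 / 254.7497 ≈ 0.670

0.670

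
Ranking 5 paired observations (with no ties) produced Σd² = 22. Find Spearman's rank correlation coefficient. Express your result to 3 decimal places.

ρ = 1 − 6Σd² / [n(n²−1)] = 1 − 6×22 / (5×24)
  = 1 − 132/120 = 1 − 1.1000 ≈ -0.100

-0.100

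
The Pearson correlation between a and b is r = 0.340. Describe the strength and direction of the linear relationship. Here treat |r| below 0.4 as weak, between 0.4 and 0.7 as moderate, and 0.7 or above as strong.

weak positive

r = 0.340 > 0 so the relationship is positive.
|r| = 0.340, which falls in the weak range.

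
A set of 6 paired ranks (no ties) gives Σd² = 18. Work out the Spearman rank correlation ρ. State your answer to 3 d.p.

ρ = 1 − 6Σd² / [n(n²−1)] = 1 − 6×18 / (6×35)
  = 1 − 108/210 = 1 − 0.5143 ≈ 0.486

0.486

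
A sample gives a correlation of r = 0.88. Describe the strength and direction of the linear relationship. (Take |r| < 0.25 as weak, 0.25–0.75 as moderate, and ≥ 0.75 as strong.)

strong positive

r = 0.88 > 0 so the relationship is positive.
|r| = 0.88, which falls in the strong range.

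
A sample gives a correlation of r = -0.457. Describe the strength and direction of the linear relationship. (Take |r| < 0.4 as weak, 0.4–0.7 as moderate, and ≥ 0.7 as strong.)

r = -0.457 < 0 so the relationship is negative.
|r| = 0.457, which falls in the moderate range.

moderate negative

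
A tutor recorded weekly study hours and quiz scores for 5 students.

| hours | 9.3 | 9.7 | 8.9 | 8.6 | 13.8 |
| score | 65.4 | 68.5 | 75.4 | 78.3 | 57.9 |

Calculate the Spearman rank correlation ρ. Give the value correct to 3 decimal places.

-0.900

Rank hours: 3, 4, 2, 1, 5
Rank score: 2, 3, 4, 5, 1
d = rank(hours) − rank(score): 1, 1, -2, -4, 4; Σd² = 38
ρ = 1 − 6Σd² / [n(n²−1)] = 1 − 6×38 / (5×24) = 1 − 228/120 ≈ -0.900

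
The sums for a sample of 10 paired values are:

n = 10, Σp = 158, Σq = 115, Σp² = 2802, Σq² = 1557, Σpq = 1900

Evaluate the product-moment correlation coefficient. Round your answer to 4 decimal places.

0.3100

r = (nΣpq − ΣpΣq) / √[(nΣp² − (Σp)²)(nΣq² − (Σq)²)]
Numerator: 10×1900 − 158×115 = 830
Denominator: √[(28020 − 24964)(15570 − 13225)] = √[3056 × 2345] = 2676.9983
r = 830 / 2676.9983 ≈ 0.3100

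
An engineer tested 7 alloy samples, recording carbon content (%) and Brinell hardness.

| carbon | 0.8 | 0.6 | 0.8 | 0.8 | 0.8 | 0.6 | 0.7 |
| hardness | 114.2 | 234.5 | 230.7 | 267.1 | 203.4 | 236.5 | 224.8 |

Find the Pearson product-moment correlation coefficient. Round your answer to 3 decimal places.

n = 7, Σx = 5.1, Σy = 1511.2, Σx² = 3.77, Σy² = 340435.64, Σxy = 1092.28
nΣxy − ΣxΣy = 7645.96 − 7707.12 = -61.16
nΣx² − (Σx)² = 26.39 − 26.01 = 0.38; nΣy² − (Σy)² = 2383049.48 − 2283725.44 = 99324.04
r = -61.16 / √(0.38 × 99324.04) = -61.16 / 194.2759 ≈ -0.315

-0.315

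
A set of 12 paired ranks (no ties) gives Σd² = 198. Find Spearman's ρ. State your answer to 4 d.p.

ρ = 1 − 6Σd² / [n(n²−1)] = 1 − 6×198 / (12×143)
  = 1 − 1188/1716 = 1 − 0.69231 ≈ 0.3077

0.3077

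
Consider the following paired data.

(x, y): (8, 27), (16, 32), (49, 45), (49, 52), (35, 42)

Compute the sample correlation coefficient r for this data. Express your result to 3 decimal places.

0.968

n = 5, Σx = 157, Σy = 198, Σx² = 6347, Σy² = 8246, Σxy = 6951
nΣxy − ΣxΣy = 34755 − 31086 = 3669
nΣx² − (Σx)² = 31735 − 24649 = 7086; nΣy² − (Σy)² = 41230 − 39204 = 2026
r = 3669 / √(7086 × 2026) = 3669 / 3788.9624 ≈ 0.968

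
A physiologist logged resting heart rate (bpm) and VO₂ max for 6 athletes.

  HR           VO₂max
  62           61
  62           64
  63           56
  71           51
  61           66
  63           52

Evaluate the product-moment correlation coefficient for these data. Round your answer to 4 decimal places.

n = 6, Σx = 382, Σy = 350, Σx² = 24388, Σy² = 20614, Σxy = 22201
nΣxy − ΣxΣy = 133206 − 133700 = -494
nΣx² − (Σx)² = 146328 − 145924 = 404; nΣy² − (Σy)² = 123684 − 122500 = 1184
r = -494 / √(404 × 1184) = -494 / 691.6184 ≈ -0.7143

-0.7143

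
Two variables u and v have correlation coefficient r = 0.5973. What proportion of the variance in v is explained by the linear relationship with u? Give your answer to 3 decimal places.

r² = (0.5973)² = 0.357

0.357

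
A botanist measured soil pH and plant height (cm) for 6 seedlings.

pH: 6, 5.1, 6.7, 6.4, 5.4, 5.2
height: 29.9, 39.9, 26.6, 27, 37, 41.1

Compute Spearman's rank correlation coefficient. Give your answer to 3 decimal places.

Rank pH: 4, 1, 6, 5, 3, 2
Rank height: 3, 5, 1, 2, 4, 6
d = rank(pH) − rank(height): 1, -4, 5, 3, -1, -4; Σd² = 68
ρ = 1 − 6Σd² / [n(n²−1)] = 1 − 6×68 / (6×35) = 1 − 408/210 ≈ -0.943

-0.943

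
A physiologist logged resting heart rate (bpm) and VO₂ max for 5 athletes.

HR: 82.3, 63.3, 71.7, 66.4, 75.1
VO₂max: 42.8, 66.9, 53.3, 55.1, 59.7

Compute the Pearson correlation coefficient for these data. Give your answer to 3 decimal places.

n = 5, Σx = 358.8, Σy = 277.8, Σx² = 25970.04, Σy² = 15748.44, Σxy = 19720.93
nΣxy − ΣxΣy = 98604.65 − 99674.64 = -1069.99
nΣx² − (Σx)² = 129850.2 − 128737.44 = 1112.76; nΣy² − (Σy)² = 78742.2 − 77172.84 = 1569.36
r = -1069.99 / √(1112.76 × 1569.36) = -1069.99 / 1321.4844 ≈ -0.810

-0.810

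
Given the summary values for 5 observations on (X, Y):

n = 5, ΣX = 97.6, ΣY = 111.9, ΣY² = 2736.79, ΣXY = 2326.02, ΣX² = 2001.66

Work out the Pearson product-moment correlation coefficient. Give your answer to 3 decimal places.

r = (nΣXY − ΣXΣY) / √[(nΣX² − (ΣX)²)(nΣY² − (ΣY)²)]
Numerator: 5×2326.02 − 97.6×111.9 = 708.66
Denominator: √[(10008.3 − 9525.76)(13683.95 − 12521.61)] = √[482.54 × 1162.34] = 748.9162
r = 708.66 / 748.9162 ≈ 0.946

0.946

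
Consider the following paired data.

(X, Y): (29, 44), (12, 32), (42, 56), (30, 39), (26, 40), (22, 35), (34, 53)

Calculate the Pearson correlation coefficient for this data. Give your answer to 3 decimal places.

n = 7, ΣX = 195, ΣY = 299, ΣX² = 5965, ΣY² = 13251, ΣXY = 8794
nΣXY − ΣXΣY = 61558 − 58305 = 3253
nΣX² − (ΣX)² = 41755 − 38025 = 3730; nΣY² − (ΣY)² = 92757 − 89401 = 3356
r = 3253 / √(3730 × 3356) = 3253 / 3538.0616 ≈ 0.919

0.919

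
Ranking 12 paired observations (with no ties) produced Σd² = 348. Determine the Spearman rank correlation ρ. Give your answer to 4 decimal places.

ρ = 1 − 6Σd² / [n(n²−1)] = 1 − 6×348 / (12×143)
  = 1 − 2088/1716 = 1 − 1.21678 ≈ -0.2168

-0.2168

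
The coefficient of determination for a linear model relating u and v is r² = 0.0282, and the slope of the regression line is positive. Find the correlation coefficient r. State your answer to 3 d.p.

|r| = √0.0282 = 0.168
The association is positive, so r = 0.168.

0.168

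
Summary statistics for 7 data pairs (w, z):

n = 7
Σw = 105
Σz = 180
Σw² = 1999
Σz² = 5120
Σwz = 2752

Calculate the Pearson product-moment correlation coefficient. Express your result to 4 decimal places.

0.1139

r = (nΣwz − ΣwΣz) / √[(nΣw² − (Σw)²)(nΣz² − (Σz)²)]
Numerator: 7×2752 − 105×180 = 364
Denominator: √[(13993 − 11025)(35840 − 32400)] = √[2968 × 3440] = 3195.2965
r = 364 / 3195.2965 ≈ 0.1139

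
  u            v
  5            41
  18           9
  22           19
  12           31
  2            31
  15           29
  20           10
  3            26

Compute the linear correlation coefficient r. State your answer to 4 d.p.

n = 8, Σu = 97, Σv = 196, Σu² = 1615, Σv² = 5662, Σuv = 1932
nΣuv − ΣuΣv = 15456 − 19012 = -3556
nΣu² − (Σu)² = 12920 − 9409 = 3511; nΣv² − (Σv)² = 45296 − 38416 = 6880
r = -3556 / √(3511 × 6880) = -3556 / 4914.8428 ≈ -0.7235

-0.7235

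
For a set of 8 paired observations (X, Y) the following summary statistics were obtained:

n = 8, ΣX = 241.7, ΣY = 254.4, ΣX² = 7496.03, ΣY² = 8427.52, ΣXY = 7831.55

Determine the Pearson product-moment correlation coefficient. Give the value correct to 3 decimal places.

0.569

r = (nΣXY − ΣXΣY) / √[(nΣX² − (ΣX)²)(nΣY² − (ΣY)²)]
Numerator: 8×7831.55 − 241.7×254.4 = 1163.92
Denominator: √[(59968.24 − 58418.89)(67420.16 − 64719.36)] = √[1549.35 × 2700.8] = 2045.6013
r = 1163.92 / 2045.6013 ≈ 0.569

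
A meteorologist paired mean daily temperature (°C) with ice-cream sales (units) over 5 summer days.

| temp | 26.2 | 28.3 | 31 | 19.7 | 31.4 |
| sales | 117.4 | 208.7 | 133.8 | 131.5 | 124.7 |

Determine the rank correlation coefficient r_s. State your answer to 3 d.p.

0.100

Rank temp: 2, 3, 4, 1, 5
Rank sales: 1, 5, 4, 3, 2
d = rank(temp) − rank(sales): 1, -2, 0, -2, 3; Σd² = 18
ρ = 1 − 6Σd² / [n(n²−1)] = 1 − 6×18 / (5×24) = 1 − 108/120 ≈ 0.100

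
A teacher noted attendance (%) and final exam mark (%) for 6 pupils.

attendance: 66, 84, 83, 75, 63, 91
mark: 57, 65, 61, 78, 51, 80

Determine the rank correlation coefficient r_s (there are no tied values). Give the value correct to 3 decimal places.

0.829

Rank attendance: 2, 5, 4, 3, 1, 6
Rank mark: 2, 4, 3, 5, 1, 6
d = rank(attendance) − rank(mark): 0, 1, 1, -2, 0, 0; Σd² = 6
ρ = 1 − 6Σd² / [n(n²−1)] = 1 − 6×6 / (6×35) = 1 − 36/210 ≈ 0.829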